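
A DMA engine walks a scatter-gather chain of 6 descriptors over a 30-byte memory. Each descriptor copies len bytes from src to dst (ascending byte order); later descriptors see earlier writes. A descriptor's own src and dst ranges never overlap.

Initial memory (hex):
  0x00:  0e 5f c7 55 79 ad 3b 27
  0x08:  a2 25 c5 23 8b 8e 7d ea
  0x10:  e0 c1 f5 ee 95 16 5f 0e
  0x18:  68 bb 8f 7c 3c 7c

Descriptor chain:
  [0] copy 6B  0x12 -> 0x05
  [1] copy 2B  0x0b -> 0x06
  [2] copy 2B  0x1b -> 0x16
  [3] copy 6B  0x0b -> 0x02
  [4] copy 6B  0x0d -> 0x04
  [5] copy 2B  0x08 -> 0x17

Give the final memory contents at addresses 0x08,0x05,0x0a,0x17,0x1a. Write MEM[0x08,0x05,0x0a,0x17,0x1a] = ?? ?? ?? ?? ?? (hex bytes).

  after D0: wrote 6B at 0x05 = f5ee95165f0e
  after D1: wrote 2B at 0x06 = 238b
  after D2: wrote 2B at 0x16 = 7c3c
  after D3: wrote 6B at 0x02 = 238b8e7deae0
  after D4: wrote 6B at 0x04 = 8e7deae0c1f5
  after D5: wrote 2B at 0x17 = c1f5
query mem[0x08]=0xc1, mem[0x05]=0x7d, mem[0x0a]=0x0e, mem[0x17]=0xc1, mem[0x1a]=0x8f

MEM[0x08,0x05,0x0a,0x17,0x1a] = c1 7d 0e c1 8f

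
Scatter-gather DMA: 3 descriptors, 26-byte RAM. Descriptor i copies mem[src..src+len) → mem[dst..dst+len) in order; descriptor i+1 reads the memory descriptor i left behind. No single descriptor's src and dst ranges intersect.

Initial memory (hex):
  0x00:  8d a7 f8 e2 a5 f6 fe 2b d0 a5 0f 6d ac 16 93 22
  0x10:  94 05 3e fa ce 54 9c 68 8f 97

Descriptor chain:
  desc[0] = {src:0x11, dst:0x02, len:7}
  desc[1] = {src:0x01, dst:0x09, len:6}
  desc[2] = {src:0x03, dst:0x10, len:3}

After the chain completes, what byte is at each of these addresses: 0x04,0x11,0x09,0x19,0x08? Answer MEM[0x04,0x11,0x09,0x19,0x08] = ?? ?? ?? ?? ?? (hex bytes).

D0: mem[0x02..0x08] <- [05 3e fa ce 54 9c 68]
D1: mem[0x09..0x0e] <- [a7 05 3e fa ce 54]
D2: mem[0x10..0x12] <- [3e fa ce]
query mem[0x04]=0xfa, mem[0x11]=0xfa, mem[0x09]=0xa7, mem[0x19]=0x97, mem[0x08]=0x68

MEM[0x04,0x11,0x09,0x19,0x08] = fa fa a7 97 68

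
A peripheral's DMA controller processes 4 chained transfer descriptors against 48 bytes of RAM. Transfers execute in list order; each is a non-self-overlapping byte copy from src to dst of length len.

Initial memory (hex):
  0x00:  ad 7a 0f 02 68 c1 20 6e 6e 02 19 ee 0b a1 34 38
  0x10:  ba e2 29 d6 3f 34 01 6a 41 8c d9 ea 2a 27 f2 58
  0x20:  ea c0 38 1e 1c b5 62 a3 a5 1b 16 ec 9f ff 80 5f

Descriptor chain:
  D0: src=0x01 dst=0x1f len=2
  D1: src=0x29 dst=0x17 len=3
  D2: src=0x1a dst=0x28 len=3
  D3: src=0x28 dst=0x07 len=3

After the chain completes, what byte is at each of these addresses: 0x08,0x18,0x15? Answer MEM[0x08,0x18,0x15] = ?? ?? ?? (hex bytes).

  after D0: wrote 2B at 0x1f = 7a0f
  after D1: wrote 3B at 0x17 = 1b16ec
  after D2: wrote 3B at 0x28 = d9ea2a
  after D3: wrote 3B at 0x07 = d9ea2a
query mem[0x08]=0xea, mem[0x18]=0x16, mem[0x15]=0x34

MEM[0x08,0x18,0x15] = ea 16 34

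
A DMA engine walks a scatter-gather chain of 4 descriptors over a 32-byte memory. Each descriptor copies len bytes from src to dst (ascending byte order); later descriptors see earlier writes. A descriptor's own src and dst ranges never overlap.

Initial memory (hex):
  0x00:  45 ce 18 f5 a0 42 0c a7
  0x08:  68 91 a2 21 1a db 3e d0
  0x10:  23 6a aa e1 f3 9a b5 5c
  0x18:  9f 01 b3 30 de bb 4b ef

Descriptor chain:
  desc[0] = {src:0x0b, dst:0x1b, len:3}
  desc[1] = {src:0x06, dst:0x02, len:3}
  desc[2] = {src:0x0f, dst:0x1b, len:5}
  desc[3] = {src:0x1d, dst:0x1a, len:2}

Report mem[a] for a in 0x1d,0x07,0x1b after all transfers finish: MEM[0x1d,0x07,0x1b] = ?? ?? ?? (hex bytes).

#0 dst[0x1b+3] := {0x21,0x1a,0xdb}
#1 dst[0x02+3] := {0x0c,0xa7,0x68}
#2 dst[0x1b+5] := {0xd0,0x23,0x6a,0xaa,0xe1}
#3 dst[0x1a+2] := {0x6a,0xaa}
query mem[0x1d]=0x6a, mem[0x07]=0xa7, mem[0x1b]=0xaa

MEM[0x1d,0x07,0x1b] = 6a a7 aa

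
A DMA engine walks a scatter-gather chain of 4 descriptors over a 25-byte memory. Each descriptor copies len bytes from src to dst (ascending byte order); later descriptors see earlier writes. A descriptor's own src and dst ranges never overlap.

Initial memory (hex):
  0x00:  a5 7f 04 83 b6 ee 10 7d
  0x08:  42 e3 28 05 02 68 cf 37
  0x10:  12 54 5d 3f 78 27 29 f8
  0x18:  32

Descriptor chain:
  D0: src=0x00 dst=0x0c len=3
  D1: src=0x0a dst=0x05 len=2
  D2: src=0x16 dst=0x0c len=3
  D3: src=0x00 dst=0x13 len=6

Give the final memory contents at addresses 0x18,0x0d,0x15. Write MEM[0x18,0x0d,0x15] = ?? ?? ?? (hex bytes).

  after D0: wrote 3B at 0x0c = a57f04
  after D1: wrote 2B at 0x05 = 2805
  after D2: wrote 3B at 0x0c = 29f832
  after D3: wrote 6B at 0x13 = a57f0483b628
query mem[0x18]=0x28, mem[0x0d]=0xf8, mem[0x15]=0x04

MEM[0x18,0x0d,0x15] = 28 f8 04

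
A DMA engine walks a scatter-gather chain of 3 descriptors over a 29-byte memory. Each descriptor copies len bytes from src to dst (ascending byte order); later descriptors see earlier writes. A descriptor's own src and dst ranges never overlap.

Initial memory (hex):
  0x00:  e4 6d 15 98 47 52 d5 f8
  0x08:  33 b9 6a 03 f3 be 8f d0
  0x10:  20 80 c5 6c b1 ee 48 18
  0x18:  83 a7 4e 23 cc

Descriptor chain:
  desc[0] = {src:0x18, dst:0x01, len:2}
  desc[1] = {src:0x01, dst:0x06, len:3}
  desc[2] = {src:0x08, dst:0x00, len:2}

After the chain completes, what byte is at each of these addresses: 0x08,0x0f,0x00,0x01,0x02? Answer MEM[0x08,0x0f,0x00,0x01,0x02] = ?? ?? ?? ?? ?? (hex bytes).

[0] 0x18->0x01 len=2 : 83 a7
[1] 0x01->0x06 len=3 : 83 a7 98
[2] 0x08->0x00 len=2 : 98 b9
query mem[0x08]=0x98, mem[0x0f]=0xd0, mem[0x00]=0x98, mem[0x01]=0xb9, mem[0x02]=0xa7

MEM[0x08,0x0f,0x00,0x01,0x02] = 98 d0 98 b9 a7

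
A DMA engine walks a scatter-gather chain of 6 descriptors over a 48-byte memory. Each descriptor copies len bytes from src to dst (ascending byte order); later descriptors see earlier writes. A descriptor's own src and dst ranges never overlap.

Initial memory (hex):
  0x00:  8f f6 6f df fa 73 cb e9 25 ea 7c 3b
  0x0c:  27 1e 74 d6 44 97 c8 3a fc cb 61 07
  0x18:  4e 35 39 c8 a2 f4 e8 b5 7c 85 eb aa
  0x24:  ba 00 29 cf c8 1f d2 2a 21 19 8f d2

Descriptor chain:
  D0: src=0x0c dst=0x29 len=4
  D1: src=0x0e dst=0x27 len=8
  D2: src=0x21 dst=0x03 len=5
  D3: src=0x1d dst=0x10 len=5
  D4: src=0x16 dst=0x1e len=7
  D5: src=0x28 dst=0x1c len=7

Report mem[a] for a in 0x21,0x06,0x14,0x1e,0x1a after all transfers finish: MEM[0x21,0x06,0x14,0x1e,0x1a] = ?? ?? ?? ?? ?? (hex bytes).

  after D0: wrote 4B at 0x29 = 271e74d6
  after D1: wrote 8B at 0x27 = 74d64497c83afccb
  after D2: wrote 5B at 0x03 = 85ebaaba00
  after D3: wrote 5B at 0x10 = f4e8b57c85
  after D4: wrote 7B at 0x1e = 61074e3539c8a2
  after D5: wrote 7B at 0x1c = d64497c83afccb
query mem[0x21]=0xfc, mem[0x06]=0xba, mem[0x14]=0x85, mem[0x1e]=0x97, mem[0x1a]=0x39

MEM[0x21,0x06,0x14,0x1e,0x1a] = fc ba 85 97 39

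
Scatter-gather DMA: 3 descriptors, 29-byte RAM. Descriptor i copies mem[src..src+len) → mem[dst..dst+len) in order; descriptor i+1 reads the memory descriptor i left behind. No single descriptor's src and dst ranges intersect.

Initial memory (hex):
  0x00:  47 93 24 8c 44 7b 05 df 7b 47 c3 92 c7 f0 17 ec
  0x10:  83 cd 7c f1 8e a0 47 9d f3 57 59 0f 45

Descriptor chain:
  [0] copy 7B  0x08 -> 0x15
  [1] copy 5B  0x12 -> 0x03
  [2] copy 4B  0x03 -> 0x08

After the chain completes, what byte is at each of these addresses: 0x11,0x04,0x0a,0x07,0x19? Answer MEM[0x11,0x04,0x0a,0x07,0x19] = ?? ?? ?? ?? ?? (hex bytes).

#0 dst[0x15+7] := {0x7b,0x47,0xc3,0x92,0xc7,0xf0,0x17}
#1 dst[0x03+5] := {0x7c,0xf1,0x8e,0x7b,0x47}
#2 dst[0x08+4] := {0x7c,0xf1,0x8e,0x7b}
query mem[0x11]=0xcd, mem[0x04]=0xf1, mem[0x0a]=0x8e, mem[0x07]=0x47, mem[0x19]=0xc7

MEM[0x11,0x04,0x0a,0x07,0x19] = cd f1 8e 47 c7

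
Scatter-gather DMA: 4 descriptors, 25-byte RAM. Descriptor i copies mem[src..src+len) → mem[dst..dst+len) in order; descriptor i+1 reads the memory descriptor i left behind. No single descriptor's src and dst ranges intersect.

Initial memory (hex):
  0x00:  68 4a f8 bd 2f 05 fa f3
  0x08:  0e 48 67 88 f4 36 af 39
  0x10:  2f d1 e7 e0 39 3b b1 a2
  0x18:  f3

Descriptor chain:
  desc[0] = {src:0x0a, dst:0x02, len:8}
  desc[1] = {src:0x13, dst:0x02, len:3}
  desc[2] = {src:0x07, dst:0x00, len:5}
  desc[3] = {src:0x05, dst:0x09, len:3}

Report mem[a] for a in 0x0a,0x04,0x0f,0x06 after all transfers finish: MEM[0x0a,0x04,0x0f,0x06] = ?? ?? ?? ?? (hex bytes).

[0] 0x0a->0x02 len=8 : 67 88 f4 36 af 39 2f d1
[1] 0x13->0x02 len=3 : e0 39 3b
[2] 0x07->0x00 len=5 : 39 2f d1 67 88
[3] 0x05->0x09 len=3 : 36 af 39
query mem[0x0a]=0xaf, mem[0x04]=0x88, mem[0x0f]=0x39, mem[0x06]=0xaf

MEM[0x0a,0x04,0x0f,0x06] = af 88 39 af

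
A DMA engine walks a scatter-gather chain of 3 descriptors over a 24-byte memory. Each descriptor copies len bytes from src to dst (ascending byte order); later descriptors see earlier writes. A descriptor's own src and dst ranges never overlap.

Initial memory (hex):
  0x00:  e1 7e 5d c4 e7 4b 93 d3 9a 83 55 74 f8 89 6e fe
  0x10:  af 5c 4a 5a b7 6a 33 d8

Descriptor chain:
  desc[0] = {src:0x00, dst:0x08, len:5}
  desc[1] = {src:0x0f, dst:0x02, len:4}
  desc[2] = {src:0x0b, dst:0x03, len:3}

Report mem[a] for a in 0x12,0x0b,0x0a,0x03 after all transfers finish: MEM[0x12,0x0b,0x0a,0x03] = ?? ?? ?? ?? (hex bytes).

MEM[0x12,0x0b,0x0a,0x03] = 4a c4 5d c4

  after D0: wrote 5B at 0x08 = e17e5dc4e7
  after D1: wrote 4B at 0x02 = feaf5c4a
  after D2: wrote 3B at 0x03 = c4e789
query mem[0x12]=0x4a, mem[0x0b]=0xc4, mem[0x0a]=0x5d, mem[0x03]=0xc4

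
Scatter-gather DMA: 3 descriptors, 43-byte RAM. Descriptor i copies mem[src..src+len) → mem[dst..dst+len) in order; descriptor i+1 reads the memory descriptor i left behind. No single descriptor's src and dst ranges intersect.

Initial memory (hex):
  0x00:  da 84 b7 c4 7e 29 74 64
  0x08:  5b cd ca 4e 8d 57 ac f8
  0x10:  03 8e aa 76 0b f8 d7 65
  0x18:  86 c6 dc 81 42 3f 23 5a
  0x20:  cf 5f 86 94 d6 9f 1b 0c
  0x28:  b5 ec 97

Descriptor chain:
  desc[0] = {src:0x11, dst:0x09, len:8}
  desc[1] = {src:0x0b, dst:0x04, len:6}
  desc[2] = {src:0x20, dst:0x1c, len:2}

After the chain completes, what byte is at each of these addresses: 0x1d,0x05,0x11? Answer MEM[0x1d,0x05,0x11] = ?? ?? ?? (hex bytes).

MEM[0x1d,0x05,0x11] = 5f 0b 8e

  after D0: wrote 8B at 0x09 = 8eaa760bf8d76586
  after D1: wrote 6B at 0x04 = 760bf8d76586
  after D2: wrote 2B at 0x1c = cf5f
query mem[0x1d]=0x5f, mem[0x05]=0x0b, mem[0x11]=0x8e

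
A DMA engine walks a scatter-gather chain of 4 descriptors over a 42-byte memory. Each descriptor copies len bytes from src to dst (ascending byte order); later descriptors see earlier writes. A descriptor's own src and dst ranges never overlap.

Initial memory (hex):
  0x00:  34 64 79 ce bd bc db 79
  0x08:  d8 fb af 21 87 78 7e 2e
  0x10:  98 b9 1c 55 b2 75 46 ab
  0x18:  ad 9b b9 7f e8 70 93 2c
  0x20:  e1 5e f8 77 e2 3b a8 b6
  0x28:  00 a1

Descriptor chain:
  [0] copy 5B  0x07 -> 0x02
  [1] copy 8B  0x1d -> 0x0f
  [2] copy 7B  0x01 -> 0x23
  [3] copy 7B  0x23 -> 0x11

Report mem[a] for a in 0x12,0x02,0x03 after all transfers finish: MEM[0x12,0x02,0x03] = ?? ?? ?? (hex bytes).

MEM[0x12,0x02,0x03] = 79 79 d8

#0 dst[0x02+5] := {0x79,0xd8,0xfb,0xaf,0x21}
#1 dst[0x0f+8] := {0x70,0x93,0x2c,0xe1,0x5e,0xf8,0x77,0xe2}
#2 dst[0x23+7] := {0x64,0x79,0xd8,0xfb,0xaf,0x21,0x79}
#3 dst[0x11+7] := {0x64,0x79,0xd8,0xfb,0xaf,0x21,0x79}
query mem[0x12]=0x79, mem[0x02]=0x79, mem[0x03]=0xd8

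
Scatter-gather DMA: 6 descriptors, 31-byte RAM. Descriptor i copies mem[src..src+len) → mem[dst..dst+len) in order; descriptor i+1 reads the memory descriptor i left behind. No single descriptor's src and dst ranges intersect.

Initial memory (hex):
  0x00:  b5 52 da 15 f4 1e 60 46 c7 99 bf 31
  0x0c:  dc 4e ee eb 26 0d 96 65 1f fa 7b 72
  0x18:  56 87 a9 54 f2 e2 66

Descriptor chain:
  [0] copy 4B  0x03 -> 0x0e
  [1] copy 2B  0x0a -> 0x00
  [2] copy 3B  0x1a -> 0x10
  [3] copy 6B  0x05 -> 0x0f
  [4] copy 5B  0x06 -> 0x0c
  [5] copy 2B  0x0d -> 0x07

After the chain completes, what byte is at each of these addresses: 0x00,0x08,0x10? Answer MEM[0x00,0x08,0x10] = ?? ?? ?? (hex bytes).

  after D0: wrote 4B at 0x0e = 15f41e60
  after D1: wrote 2B at 0x00 = bf31
  after D2: wrote 3B at 0x10 = a954f2
  after D3: wrote 6B at 0x0f = 1e6046c799bf
  after D4: wrote 5B at 0x0c = 6046c799bf
  after D5: wrote 2B at 0x07 = 46c7
query mem[0x00]=0xbf, mem[0x08]=0xc7, mem[0x10]=0xbf

MEM[0x00,0x08,0x10] = bf c7 bf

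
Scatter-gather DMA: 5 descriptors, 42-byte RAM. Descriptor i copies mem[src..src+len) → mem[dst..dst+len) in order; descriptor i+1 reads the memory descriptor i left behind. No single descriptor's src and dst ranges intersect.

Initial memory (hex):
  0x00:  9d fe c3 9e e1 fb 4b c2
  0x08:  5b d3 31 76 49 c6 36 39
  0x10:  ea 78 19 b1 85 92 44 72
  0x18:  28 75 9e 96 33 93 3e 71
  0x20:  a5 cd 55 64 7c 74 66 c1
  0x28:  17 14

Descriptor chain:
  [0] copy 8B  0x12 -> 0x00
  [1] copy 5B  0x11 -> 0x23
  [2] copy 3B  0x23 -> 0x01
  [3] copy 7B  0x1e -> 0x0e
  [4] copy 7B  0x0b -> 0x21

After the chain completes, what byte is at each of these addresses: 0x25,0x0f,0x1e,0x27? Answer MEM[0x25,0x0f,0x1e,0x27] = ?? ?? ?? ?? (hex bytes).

MEM[0x25,0x0f,0x1e,0x27] = 71 71 3e cd

#0 dst[0x00+8] := {0x19,0xb1,0x85,0x92,0x44,0x72,0x28,0x75}
#1 dst[0x23+5] := {0x78,0x19,0xb1,0x85,0x92}
#2 dst[0x01+3] := {0x78,0x19,0xb1}
#3 dst[0x0e+7] := {0x3e,0x71,0xa5,0xcd,0x55,0x78,0x19}
#4 dst[0x21+7] := {0x76,0x49,0xc6,0x3e,0x71,0xa5,0xcd}
query mem[0x25]=0x71, mem[0x0f]=0x71, mem[0x1e]=0x3e, mem[0x27]=0xcd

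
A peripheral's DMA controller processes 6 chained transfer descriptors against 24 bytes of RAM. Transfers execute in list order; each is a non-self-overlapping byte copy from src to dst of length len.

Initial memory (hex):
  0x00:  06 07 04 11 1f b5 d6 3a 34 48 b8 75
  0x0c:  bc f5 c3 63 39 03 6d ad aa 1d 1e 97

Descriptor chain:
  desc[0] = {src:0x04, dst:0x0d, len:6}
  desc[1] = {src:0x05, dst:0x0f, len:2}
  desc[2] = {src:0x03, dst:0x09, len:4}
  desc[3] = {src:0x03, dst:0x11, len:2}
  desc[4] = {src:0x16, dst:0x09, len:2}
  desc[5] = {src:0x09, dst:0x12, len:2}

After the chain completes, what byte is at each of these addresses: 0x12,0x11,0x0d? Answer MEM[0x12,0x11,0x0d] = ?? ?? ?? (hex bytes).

#0 dst[0x0d+6] := {0x1f,0xb5,0xd6,0x3a,0x34,0x48}
#1 dst[0x0f+2] := {0xb5,0xd6}
#2 dst[0x09+4] := {0x11,0x1f,0xb5,0xd6}
#3 dst[0x11+2] := {0x11,0x1f}
#4 dst[0x09+2] := {0x1e,0x97}
#5 dst[0x12+2] := {0x1e,0x97}
query mem[0x12]=0x1e, mem[0x11]=0x11, mem[0x0d]=0x1f

MEM[0x12,0x11,0x0d] = 1e 11 1f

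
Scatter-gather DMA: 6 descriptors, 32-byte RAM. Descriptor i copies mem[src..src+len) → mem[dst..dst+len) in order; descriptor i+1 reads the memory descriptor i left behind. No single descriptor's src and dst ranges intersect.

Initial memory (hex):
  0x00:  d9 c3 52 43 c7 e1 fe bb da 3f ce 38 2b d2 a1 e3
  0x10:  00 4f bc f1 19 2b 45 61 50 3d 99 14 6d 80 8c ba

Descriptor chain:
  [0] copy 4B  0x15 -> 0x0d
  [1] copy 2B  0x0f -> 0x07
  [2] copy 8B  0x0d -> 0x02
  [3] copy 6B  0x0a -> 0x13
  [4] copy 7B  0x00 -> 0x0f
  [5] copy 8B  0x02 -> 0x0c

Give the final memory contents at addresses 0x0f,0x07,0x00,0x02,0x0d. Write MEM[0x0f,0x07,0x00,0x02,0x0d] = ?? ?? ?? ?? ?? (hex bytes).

MEM[0x0f,0x07,0x00,0x02,0x0d] = 50 bc d9 2b 45

#0 dst[0x0d+4] := {0x2b,0x45,0x61,0x50}
#1 dst[0x07+2] := {0x61,0x50}
#2 dst[0x02+8] := {0x2b,0x45,0x61,0x50,0x4f,0xbc,0xf1,0x19}
#3 dst[0x13+6] := {0xce,0x38,0x2b,0x2b,0x45,0x61}
#4 dst[0x0f+7] := {0xd9,0xc3,0x2b,0x45,0x61,0x50,0x4f}
#5 dst[0x0c+8] := {0x2b,0x45,0x61,0x50,0x4f,0xbc,0xf1,0x19}
query mem[0x0f]=0x50, mem[0x07]=0xbc, mem[0x00]=0xd9, mem[0x02]=0x2b, mem[0x0d]=0x45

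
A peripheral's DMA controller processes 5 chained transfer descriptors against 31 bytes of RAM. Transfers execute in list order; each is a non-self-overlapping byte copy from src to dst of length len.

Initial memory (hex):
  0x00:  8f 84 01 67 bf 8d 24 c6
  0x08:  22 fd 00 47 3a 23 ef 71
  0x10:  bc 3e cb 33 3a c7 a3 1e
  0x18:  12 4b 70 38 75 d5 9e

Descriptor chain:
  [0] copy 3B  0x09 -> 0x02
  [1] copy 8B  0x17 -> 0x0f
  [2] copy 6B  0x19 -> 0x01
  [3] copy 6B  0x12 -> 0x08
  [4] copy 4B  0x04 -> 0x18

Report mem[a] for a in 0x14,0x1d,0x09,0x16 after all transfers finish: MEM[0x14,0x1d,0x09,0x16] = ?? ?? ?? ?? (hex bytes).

MEM[0x14,0x1d,0x09,0x16] = 75 d5 38 9e

[0] 0x09->0x02 len=3 : fd 00 47
[1] 0x17->0x0f len=8 : 1e 12 4b 70 38 75 d5 9e
[2] 0x19->0x01 len=6 : 4b 70 38 75 d5 9e
[3] 0x12->0x08 len=6 : 70 38 75 d5 9e 1e
[4] 0x04->0x18 len=4 : 75 d5 9e c6
query mem[0x14]=0x75, mem[0x1d]=0xd5, mem[0x09]=0x38, mem[0x16]=0x9e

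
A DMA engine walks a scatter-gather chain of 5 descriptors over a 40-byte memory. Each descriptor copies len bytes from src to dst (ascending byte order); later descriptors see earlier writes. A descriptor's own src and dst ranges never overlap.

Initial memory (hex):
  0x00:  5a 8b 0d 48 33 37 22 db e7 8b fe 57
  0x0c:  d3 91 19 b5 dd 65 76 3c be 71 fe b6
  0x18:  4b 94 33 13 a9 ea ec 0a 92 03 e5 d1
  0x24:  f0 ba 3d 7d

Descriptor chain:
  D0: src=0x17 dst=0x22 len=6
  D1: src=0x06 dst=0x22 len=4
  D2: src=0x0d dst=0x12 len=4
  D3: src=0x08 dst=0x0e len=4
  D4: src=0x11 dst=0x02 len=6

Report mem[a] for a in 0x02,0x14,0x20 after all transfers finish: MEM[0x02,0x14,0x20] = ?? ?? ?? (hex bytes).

MEM[0x02,0x14,0x20] = 57 b5 92

D0: mem[0x22..0x27] <- [b6 4b 94 33 13 a9]
D1: mem[0x22..0x25] <- [22 db e7 8b]
D2: mem[0x12..0x15] <- [91 19 b5 dd]
D3: mem[0x0e..0x11] <- [e7 8b fe 57]
D4: mem[0x02..0x07] <- [57 91 19 b5 dd fe]
query mem[0x02]=0x57, mem[0x14]=0xb5, mem[0x20]=0x92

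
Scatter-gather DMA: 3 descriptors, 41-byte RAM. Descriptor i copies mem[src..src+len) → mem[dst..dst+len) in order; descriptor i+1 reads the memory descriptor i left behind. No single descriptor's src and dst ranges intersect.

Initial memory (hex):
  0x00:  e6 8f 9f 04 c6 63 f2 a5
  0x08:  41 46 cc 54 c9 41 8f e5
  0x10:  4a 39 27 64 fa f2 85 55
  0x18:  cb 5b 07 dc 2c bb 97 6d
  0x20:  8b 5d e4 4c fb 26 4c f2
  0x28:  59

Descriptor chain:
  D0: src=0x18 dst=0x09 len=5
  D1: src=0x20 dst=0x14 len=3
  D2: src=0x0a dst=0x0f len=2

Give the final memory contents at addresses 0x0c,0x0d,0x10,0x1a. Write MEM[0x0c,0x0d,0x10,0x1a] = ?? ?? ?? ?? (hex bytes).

D0: mem[0x09..0x0d] <- [cb 5b 07 dc 2c]
D1: mem[0x14..0x16] <- [8b 5d e4]
D2: mem[0x0f..0x10] <- [5b 07]
query mem[0x0c]=0xdc, mem[0x0d]=0x2c, mem[0x10]=0x07, mem[0x1a]=0x07

MEM[0x0c,0x0d,0x10,0x1a] = dc 2c 07 07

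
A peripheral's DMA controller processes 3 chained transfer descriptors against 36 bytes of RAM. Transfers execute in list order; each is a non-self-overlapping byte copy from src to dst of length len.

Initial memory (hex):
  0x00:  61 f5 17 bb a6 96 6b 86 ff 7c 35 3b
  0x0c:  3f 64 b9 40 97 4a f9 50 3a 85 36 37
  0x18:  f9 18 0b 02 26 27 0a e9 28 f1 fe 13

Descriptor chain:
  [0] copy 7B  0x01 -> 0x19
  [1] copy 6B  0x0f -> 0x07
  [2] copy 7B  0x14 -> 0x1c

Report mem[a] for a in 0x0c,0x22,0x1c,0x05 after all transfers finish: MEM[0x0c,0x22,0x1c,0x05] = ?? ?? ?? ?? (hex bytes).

D0: mem[0x19..0x1f] <- [f5 17 bb a6 96 6b 86]
D1: mem[0x07..0x0c] <- [40 97 4a f9 50 3a]
D2: mem[0x1c..0x22] <- [3a 85 36 37 f9 f5 17]
query mem[0x0c]=0x3a, mem[0x22]=0x17, mem[0x1c]=0x3a, mem[0x05]=0x96

MEM[0x0c,0x22,0x1c,0x05] = 3a 17 3a 96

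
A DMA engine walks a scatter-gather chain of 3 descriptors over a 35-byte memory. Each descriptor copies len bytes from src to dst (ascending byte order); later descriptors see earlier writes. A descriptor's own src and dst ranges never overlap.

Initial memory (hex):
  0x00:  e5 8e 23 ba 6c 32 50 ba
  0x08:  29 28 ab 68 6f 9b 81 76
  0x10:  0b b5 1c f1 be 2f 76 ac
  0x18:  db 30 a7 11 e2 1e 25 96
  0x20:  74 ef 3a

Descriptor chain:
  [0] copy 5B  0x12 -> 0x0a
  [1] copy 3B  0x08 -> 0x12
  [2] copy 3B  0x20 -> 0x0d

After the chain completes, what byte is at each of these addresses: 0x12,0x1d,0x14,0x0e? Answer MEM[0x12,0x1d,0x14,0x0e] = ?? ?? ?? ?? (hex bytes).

D0: mem[0x0a..0x0e] <- [1c f1 be 2f 76]
D1: mem[0x12..0x14] <- [29 28 1c]
D2: mem[0x0d..0x0f] <- [74 ef 3a]
query mem[0x12]=0x29, mem[0x1d]=0x1e, mem[0x14]=0x1c, mem[0x0e]=0xef

MEM[0x12,0x1d,0x14,0x0e] = 29 1e 1c ef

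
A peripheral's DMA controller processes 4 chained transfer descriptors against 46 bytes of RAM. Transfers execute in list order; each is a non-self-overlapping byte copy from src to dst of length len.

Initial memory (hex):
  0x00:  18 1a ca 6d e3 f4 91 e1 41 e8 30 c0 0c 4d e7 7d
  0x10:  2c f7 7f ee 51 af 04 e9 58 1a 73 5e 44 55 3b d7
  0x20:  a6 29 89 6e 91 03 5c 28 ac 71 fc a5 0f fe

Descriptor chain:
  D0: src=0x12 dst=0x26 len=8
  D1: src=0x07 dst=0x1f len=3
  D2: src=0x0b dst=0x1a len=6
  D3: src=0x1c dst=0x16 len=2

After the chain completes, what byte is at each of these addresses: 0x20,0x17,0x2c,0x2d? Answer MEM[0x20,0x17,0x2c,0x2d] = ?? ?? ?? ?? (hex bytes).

D0: mem[0x26..0x2d] <- [7f ee 51 af 04 e9 58 1a]
D1: mem[0x1f..0x21] <- [e1 41 e8]
D2: mem[0x1a..0x1f] <- [c0 0c 4d e7 7d 2c]
D3: mem[0x16..0x17] <- [4d e7]
query mem[0x20]=0x41, mem[0x17]=0xe7, mem[0x2c]=0x58, mem[0x2d]=0x1a

MEM[0x20,0x17,0x2c,0x2d] = 41 e7 58 1a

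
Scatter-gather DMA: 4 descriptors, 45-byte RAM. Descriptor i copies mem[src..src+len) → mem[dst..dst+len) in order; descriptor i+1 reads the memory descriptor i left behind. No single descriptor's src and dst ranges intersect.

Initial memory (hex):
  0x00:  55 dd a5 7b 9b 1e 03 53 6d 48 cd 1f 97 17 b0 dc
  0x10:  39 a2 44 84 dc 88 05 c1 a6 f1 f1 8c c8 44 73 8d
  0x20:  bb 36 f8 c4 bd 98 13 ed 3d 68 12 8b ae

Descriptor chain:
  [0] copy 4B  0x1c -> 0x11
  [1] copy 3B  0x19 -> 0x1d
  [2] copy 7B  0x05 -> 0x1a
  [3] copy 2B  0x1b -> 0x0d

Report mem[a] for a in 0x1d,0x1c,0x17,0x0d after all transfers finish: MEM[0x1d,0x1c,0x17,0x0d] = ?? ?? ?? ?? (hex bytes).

MEM[0x1d,0x1c,0x17,0x0d] = 6d 53 c1 03

  after D0: wrote 4B at 0x11 = c844738d
  after D1: wrote 3B at 0x1d = f1f18c
  after D2: wrote 7B at 0x1a = 1e03536d48cd1f
  after D3: wrote 2B at 0x0d = 0353
query mem[0x1d]=0x6d, mem[0x1c]=0x53, mem[0x17]=0xc1, mem[0x0d]=0x03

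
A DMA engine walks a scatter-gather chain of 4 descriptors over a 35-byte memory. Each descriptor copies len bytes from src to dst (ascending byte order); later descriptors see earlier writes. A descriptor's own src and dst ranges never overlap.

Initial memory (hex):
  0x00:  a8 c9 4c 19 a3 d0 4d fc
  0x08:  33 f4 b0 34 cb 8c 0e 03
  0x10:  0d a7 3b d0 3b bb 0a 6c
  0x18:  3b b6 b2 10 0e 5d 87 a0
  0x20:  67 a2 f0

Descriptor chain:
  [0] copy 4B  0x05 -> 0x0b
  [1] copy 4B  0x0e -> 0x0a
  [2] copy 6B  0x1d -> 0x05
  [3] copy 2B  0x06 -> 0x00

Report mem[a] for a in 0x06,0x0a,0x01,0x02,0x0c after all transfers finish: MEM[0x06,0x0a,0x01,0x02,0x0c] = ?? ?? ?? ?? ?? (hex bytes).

MEM[0x06,0x0a,0x01,0x02,0x0c] = 87 f0 a0 4c 0d

#0 dst[0x0b+4] := {0xd0,0x4d,0xfc,0x33}
#1 dst[0x0a+4] := {0x33,0x03,0x0d,0xa7}
#2 dst[0x05+6] := {0x5d,0x87,0xa0,0x67,0xa2,0xf0}
#3 dst[0x00+2] := {0x87,0xa0}
query mem[0x06]=0x87, mem[0x0a]=0xf0, mem[0x01]=0xa0, mem[0x02]=0x4c, mem[0x0c]=0x0d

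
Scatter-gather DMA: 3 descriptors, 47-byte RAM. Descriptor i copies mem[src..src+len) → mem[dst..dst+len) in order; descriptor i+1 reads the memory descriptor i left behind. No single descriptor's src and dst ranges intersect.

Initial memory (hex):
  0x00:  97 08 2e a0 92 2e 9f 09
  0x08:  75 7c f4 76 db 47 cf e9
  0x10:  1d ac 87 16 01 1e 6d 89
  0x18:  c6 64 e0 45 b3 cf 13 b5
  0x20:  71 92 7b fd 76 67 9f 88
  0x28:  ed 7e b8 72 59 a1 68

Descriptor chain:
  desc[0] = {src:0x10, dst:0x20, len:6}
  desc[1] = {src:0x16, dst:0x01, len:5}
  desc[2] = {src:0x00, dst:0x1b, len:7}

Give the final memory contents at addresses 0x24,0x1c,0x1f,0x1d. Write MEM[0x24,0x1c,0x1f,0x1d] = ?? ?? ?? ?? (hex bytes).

#0 dst[0x20+6] := {0x1d,0xac,0x87,0x16,0x01,0x1e}
#1 dst[0x01+5] := {0x6d,0x89,0xc6,0x64,0xe0}
#2 dst[0x1b+7] := {0x97,0x6d,0x89,0xc6,0x64,0xe0,0x9f}
query mem[0x24]=0x01, mem[0x1c]=0x6d, mem[0x1f]=0x64, mem[0x1d]=0x89

MEM[0x24,0x1c,0x1f,0x1d] = 01 6d 64 89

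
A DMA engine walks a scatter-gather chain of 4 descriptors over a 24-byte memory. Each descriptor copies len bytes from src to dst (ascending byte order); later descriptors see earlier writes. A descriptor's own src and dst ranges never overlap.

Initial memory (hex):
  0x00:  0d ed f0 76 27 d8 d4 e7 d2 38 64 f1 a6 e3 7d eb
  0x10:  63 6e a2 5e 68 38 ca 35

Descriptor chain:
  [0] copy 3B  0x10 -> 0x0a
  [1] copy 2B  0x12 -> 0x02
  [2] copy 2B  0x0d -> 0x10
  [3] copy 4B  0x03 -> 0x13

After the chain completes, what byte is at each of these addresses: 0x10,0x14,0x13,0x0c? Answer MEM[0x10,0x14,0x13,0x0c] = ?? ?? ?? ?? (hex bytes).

MEM[0x10,0x14,0x13,0x0c] = e3 27 5e a2

  after D0: wrote 3B at 0x0a = 636ea2
  after D1: wrote 2B at 0x02 = a25e
  after D2: wrote 2B at 0x10 = e37d
  after D3: wrote 4B at 0x13 = 5e27d8d4
query mem[0x10]=0xe3, mem[0x14]=0x27, mem[0x13]=0x5e, mem[0x0c]=0xa2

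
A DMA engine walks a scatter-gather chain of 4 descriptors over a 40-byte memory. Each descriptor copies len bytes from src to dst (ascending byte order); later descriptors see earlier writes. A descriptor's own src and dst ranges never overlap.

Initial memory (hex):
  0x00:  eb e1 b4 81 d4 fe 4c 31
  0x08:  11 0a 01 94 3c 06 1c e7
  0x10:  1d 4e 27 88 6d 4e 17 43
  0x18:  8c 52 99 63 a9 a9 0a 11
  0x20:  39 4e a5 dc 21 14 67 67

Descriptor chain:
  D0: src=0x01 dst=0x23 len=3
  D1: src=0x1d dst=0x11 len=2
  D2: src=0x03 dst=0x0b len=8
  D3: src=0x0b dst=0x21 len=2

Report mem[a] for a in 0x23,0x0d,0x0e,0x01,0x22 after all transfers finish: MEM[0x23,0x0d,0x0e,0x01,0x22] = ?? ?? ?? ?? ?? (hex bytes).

[0] 0x01->0x23 len=3 : e1 b4 81
[1] 0x1d->0x11 len=2 : a9 0a
[2] 0x03->0x0b len=8 : 81 d4 fe 4c 31 11 0a 01
[3] 0x0b->0x21 len=2 : 81 d4
query mem[0x23]=0xe1, mem[0x0d]=0xfe, mem[0x0e]=0x4c, mem[0x01]=0xe1, mem[0x22]=0xd4

MEM[0x23,0x0d,0x0e,0x01,0x22] = e1 fe 4c e1 d4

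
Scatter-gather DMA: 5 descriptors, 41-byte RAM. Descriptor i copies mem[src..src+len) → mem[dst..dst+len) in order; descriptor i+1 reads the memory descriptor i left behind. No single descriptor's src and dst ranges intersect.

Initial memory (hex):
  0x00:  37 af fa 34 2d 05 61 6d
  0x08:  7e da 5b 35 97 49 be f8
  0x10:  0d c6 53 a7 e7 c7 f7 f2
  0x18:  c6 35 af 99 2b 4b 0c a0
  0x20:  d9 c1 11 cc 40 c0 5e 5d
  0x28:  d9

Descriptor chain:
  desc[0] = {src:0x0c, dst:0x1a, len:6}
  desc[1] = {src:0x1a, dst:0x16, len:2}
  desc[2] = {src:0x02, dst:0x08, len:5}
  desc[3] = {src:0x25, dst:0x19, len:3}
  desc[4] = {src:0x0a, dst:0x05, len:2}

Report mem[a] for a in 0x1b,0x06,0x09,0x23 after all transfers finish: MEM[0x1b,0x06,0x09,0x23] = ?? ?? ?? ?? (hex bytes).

MEM[0x1b,0x06,0x09,0x23] = 5d 05 34 cc

#0 dst[0x1a+6] := {0x97,0x49,0xbe,0xf8,0x0d,0xc6}
#1 dst[0x16+2] := {0x97,0x49}
#2 dst[0x08+5] := {0xfa,0x34,0x2d,0x05,0x61}
#3 dst[0x19+3] := {0xc0,0x5e,0x5d}
#4 dst[0x05+2] := {0x2d,0x05}
query mem[0x1b]=0x5d, mem[0x06]=0x05, mem[0x09]=0x34, mem[0x23]=0xcc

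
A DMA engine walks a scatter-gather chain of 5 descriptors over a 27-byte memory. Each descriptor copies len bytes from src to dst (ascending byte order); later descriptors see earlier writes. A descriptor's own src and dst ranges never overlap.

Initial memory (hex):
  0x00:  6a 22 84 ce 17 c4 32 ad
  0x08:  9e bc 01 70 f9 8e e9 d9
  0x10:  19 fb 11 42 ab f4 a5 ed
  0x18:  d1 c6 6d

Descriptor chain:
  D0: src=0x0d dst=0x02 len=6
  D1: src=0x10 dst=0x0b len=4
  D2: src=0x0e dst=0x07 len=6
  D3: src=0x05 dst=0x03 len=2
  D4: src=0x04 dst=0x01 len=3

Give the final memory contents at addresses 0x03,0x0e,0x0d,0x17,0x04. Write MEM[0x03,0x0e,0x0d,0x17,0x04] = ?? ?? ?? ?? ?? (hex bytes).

MEM[0x03,0x0e,0x0d,0x17,0x04] = fb 42 11 ed fb

#0 dst[0x02+6] := {0x8e,0xe9,0xd9,0x19,0xfb,0x11}
#1 dst[0x0b+4] := {0x19,0xfb,0x11,0x42}
#2 dst[0x07+6] := {0x42,0xd9,0x19,0xfb,0x11,0x42}
#3 dst[0x03+2] := {0x19,0xfb}
#4 dst[0x01+3] := {0xfb,0x19,0xfb}
query mem[0x03]=0xfb, mem[0x0e]=0x42, mem[0x0d]=0x11, mem[0x17]=0xed, mem[0x04]=0xfb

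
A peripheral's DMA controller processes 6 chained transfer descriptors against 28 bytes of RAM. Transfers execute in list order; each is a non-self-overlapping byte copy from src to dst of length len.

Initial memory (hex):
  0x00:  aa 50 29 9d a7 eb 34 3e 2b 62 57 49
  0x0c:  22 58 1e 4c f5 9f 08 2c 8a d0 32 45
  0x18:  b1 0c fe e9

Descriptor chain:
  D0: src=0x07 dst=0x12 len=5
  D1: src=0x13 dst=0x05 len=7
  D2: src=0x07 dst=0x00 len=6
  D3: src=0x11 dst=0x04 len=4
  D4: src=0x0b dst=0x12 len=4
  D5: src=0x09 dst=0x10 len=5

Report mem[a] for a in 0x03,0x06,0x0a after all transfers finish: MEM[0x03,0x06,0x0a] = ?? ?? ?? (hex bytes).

MEM[0x03,0x06,0x0a] = b1 2b b1

#0 dst[0x12+5] := {0x3e,0x2b,0x62,0x57,0x49}
#1 dst[0x05+7] := {0x2b,0x62,0x57,0x49,0x45,0xb1,0x0c}
#2 dst[0x00+6] := {0x57,0x49,0x45,0xb1,0x0c,0x22}
#3 dst[0x04+4] := {0x9f,0x3e,0x2b,0x62}
#4 dst[0x12+4] := {0x0c,0x22,0x58,0x1e}
#5 dst[0x10+5] := {0x45,0xb1,0x0c,0x22,0x58}
query mem[0x03]=0xb1, mem[0x06]=0x2b, mem[0x0a]=0xb1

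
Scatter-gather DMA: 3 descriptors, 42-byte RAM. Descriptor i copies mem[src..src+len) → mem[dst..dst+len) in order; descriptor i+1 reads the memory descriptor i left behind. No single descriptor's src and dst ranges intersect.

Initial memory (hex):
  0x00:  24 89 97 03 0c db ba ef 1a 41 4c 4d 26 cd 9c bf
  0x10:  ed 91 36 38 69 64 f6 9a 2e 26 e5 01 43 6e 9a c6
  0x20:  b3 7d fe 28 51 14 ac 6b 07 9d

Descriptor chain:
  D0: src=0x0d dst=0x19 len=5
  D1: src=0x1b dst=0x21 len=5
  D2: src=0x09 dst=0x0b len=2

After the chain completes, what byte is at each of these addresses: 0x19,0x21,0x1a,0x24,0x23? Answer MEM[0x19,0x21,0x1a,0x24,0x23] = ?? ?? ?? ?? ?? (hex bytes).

MEM[0x19,0x21,0x1a,0x24,0x23] = cd bf 9c 9a 91

[0] 0x0d->0x19 len=5 : cd 9c bf ed 91
[1] 0x1b->0x21 len=5 : bf ed 91 9a c6
[2] 0x09->0x0b len=2 : 41 4c
query mem[0x19]=0xcd, mem[0x21]=0xbf, mem[0x1a]=0x9c, mem[0x24]=0x9a, mem[0x23]=0x91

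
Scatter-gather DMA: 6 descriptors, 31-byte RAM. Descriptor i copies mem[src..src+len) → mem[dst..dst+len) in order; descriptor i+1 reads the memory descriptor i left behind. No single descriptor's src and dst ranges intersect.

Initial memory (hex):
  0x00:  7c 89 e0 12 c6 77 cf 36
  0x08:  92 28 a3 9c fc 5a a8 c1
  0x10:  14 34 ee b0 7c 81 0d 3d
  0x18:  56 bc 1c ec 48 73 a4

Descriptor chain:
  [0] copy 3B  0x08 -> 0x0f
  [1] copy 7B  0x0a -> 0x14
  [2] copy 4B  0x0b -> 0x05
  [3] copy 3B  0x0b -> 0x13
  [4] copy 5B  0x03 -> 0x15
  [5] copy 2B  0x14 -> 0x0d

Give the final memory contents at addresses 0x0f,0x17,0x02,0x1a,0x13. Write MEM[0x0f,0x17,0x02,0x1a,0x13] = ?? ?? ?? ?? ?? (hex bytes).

MEM[0x0f,0x17,0x02,0x1a,0x13] = 92 9c e0 28 9c

#0 dst[0x0f+3] := {0x92,0x28,0xa3}
#1 dst[0x14+7] := {0xa3,0x9c,0xfc,0x5a,0xa8,0x92,0x28}
#2 dst[0x05+4] := {0x9c,0xfc,0x5a,0xa8}
#3 dst[0x13+3] := {0x9c,0xfc,0x5a}
#4 dst[0x15+5] := {0x12,0xc6,0x9c,0xfc,0x5a}
#5 dst[0x0d+2] := {0xfc,0x12}
query mem[0x0f]=0x92, mem[0x17]=0x9c, mem[0x02]=0xe0, mem[0x1a]=0x28, mem[0x13]=0x9c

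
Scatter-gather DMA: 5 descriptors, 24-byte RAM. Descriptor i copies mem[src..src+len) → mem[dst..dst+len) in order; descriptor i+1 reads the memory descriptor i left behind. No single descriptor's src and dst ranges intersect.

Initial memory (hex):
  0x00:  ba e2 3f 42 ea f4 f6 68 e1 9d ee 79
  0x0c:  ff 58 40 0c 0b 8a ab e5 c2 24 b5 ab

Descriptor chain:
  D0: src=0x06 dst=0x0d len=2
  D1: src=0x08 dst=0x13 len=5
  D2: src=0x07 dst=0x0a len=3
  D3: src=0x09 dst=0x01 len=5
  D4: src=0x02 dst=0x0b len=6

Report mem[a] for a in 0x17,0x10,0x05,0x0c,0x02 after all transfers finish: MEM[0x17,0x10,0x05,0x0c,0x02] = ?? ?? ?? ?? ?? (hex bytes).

MEM[0x17,0x10,0x05,0x0c,0x02] = ff 68 f6 e1 68

[0] 0x06->0x0d len=2 : f6 68
[1] 0x08->0x13 len=5 : e1 9d ee 79 ff
[2] 0x07->0x0a len=3 : 68 e1 9d
[3] 0x09->0x01 len=5 : 9d 68 e1 9d f6
[4] 0x02->0x0b len=6 : 68 e1 9d f6 f6 68
query mem[0x17]=0xff, mem[0x10]=0x68, mem[0x05]=0xf6, mem[0x0c]=0xe1, mem[0x02]=0x68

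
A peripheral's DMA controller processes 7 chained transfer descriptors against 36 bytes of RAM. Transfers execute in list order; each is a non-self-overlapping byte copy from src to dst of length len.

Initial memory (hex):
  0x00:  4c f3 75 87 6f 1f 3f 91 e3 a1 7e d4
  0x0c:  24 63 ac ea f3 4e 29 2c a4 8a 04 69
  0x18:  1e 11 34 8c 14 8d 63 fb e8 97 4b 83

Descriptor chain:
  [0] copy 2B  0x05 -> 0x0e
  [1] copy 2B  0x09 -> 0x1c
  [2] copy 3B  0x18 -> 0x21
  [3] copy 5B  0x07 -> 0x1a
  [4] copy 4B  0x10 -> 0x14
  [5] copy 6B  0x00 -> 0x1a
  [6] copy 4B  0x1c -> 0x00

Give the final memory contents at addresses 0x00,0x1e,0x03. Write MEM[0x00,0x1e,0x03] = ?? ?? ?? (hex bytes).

MEM[0x00,0x1e,0x03] = 75 6f 1f

  after D0: wrote 2B at 0x0e = 1f3f
  after D1: wrote 2B at 0x1c = a17e
  after D2: wrote 3B at 0x21 = 1e1134
  after D3: wrote 5B at 0x1a = 91e3a17ed4
  after D4: wrote 4B at 0x14 = f34e292c
  after D5: wrote 6B at 0x1a = 4cf375876f1f
  after D6: wrote 4B at 0x00 = 75876f1f
query mem[0x00]=0x75, mem[0x1e]=0x6f, mem[0x03]=0x1f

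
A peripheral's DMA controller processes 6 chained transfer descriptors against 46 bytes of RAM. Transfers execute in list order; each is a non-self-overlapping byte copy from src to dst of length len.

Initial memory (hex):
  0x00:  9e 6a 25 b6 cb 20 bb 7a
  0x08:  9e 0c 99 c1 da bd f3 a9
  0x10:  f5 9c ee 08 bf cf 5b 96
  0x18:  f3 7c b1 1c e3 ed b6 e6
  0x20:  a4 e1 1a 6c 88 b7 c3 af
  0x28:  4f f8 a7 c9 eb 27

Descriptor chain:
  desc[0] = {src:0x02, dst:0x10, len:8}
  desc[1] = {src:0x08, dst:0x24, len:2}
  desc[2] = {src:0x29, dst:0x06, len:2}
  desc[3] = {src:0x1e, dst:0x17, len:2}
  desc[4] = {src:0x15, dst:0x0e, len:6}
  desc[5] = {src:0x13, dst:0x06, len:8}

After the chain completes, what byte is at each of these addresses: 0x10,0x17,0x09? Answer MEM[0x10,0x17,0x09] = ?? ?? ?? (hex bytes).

MEM[0x10,0x17,0x09] = b6 b6 9e

[0] 0x02->0x10 len=8 : 25 b6 cb 20 bb 7a 9e 0c
[1] 0x08->0x24 len=2 : 9e 0c
[2] 0x29->0x06 len=2 : f8 a7
[3] 0x1e->0x17 len=2 : b6 e6
[4] 0x15->0x0e len=6 : 7a 9e b6 e6 7c b1
[5] 0x13->0x06 len=8 : b1 bb 7a 9e b6 e6 7c b1
query mem[0x10]=0xb6, mem[0x17]=0xb6, mem[0x09]=0x9e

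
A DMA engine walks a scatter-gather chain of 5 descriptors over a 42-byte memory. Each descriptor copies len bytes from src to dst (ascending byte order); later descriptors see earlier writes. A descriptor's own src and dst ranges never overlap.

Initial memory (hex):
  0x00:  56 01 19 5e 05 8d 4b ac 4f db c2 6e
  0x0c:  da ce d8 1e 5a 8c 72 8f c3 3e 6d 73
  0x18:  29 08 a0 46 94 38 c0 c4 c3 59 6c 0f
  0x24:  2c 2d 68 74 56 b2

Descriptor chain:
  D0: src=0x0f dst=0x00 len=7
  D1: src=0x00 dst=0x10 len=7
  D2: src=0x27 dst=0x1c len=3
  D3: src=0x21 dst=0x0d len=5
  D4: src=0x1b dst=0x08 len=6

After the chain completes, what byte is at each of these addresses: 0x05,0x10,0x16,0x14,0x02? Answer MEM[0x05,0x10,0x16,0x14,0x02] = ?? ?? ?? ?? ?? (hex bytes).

[0] 0x0f->0x00 len=7 : 1e 5a 8c 72 8f c3 3e
[1] 0x00->0x10 len=7 : 1e 5a 8c 72 8f c3 3e
[2] 0x27->0x1c len=3 : 74 56 b2
[3] 0x21->0x0d len=5 : 59 6c 0f 2c 2d
[4] 0x1b->0x08 len=6 : 46 74 56 b2 c4 c3
query mem[0x05]=0xc3, mem[0x10]=0x2c, mem[0x16]=0x3e, mem[0x14]=0x8f, mem[0x02]=0x8c

MEM[0x05,0x10,0x16,0x14,0x02] = c3 2c 3e 8f 8c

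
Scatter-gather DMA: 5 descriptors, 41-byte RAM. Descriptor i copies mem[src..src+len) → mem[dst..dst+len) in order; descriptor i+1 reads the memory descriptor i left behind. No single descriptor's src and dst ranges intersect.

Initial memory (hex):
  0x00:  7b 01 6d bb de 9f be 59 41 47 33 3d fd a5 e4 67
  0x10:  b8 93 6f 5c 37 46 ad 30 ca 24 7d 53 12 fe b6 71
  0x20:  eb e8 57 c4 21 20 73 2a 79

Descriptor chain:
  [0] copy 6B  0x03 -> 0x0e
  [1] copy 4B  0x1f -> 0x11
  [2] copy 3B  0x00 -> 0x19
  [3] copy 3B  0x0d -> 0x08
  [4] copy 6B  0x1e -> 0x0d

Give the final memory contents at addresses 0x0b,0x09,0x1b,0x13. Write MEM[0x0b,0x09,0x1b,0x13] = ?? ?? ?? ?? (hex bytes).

MEM[0x0b,0x09,0x1b,0x13] = 3d bb 6d e8

[0] 0x03->0x0e len=6 : bb de 9f be 59 41
[1] 0x1f->0x11 len=4 : 71 eb e8 57
[2] 0x00->0x19 len=3 : 7b 01 6d
[3] 0x0d->0x08 len=3 : a5 bb de
[4] 0x1e->0x0d len=6 : b6 71 eb e8 57 c4
query mem[0x0b]=0x3d, mem[0x09]=0xbb, mem[0x1b]=0x6d, mem[0x13]=0xe8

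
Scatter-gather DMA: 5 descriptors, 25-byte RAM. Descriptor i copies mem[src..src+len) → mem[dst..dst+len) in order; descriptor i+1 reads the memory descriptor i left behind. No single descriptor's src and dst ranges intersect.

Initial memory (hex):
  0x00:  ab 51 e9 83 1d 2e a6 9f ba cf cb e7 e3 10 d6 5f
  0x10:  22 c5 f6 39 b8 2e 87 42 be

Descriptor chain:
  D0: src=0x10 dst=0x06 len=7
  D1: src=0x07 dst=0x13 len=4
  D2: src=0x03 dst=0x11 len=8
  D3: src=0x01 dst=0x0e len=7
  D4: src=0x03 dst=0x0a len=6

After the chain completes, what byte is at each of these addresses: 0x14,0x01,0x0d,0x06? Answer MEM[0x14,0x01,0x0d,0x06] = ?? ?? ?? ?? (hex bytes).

MEM[0x14,0x01,0x0d,0x06] = c5 51 22 22

[0] 0x10->0x06 len=7 : 22 c5 f6 39 b8 2e 87
[1] 0x07->0x13 len=4 : c5 f6 39 b8
[2] 0x03->0x11 len=8 : 83 1d 2e 22 c5 f6 39 b8
[3] 0x01->0x0e len=7 : 51 e9 83 1d 2e 22 c5
[4] 0x03->0x0a len=6 : 83 1d 2e 22 c5 f6
query mem[0x14]=0xc5, mem[0x01]=0x51, mem[0x0d]=0x22, mem[0x06]=0x22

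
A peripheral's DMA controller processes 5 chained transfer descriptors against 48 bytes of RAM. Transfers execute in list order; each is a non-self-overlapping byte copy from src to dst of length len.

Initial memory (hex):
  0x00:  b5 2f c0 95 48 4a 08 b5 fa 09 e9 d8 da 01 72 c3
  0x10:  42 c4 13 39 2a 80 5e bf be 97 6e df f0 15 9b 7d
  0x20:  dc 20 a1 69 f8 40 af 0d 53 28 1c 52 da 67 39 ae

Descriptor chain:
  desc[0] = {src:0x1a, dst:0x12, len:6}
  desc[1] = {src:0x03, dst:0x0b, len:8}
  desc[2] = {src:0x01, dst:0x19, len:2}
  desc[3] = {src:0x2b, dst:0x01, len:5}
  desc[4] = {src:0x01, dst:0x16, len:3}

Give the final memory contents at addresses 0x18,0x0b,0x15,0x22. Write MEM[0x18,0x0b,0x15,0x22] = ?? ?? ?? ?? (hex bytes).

MEM[0x18,0x0b,0x15,0x22] = 67 95 15 a1

#0 dst[0x12+6] := {0x6e,0xdf,0xf0,0x15,0x9b,0x7d}
#1 dst[0x0b+8] := {0x95,0x48,0x4a,0x08,0xb5,0xfa,0x09,0xe9}
#2 dst[0x19+2] := {0x2f,0xc0}
#3 dst[0x01+5] := {0x52,0xda,0x67,0x39,0xae}
#4 dst[0x16+3] := {0x52,0xda,0x67}
query mem[0x18]=0x67, mem[0x0b]=0x95, mem[0x15]=0x15, mem[0x22]=0xa1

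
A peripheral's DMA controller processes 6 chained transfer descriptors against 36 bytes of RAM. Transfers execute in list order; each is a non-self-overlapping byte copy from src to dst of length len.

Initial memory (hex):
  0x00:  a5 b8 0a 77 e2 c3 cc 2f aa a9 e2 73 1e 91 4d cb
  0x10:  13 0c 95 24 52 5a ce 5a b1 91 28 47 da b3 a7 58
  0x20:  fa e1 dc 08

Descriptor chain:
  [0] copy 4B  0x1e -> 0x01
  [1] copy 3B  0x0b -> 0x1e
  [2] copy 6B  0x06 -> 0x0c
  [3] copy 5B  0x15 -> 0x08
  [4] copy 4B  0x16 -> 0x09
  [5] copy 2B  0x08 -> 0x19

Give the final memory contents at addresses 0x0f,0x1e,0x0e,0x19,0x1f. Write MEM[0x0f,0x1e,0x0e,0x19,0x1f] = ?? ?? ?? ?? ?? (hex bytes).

MEM[0x0f,0x1e,0x0e,0x19,0x1f] = a9 73 aa 5a 1e

#0 dst[0x01+4] := {0xa7,0x58,0xfa,0xe1}
#1 dst[0x1e+3] := {0x73,0x1e,0x91}
#2 dst[0x0c+6] := {0xcc,0x2f,0xaa,0xa9,0xe2,0x73}
#3 dst[0x08+5] := {0x5a,0xce,0x5a,0xb1,0x91}
#4 dst[0x09+4] := {0xce,0x5a,0xb1,0x91}
#5 dst[0x19+2] := {0x5a,0xce}
query mem[0x0f]=0xa9, mem[0x1e]=0x73, mem[0x0e]=0xaa, mem[0x19]=0x5a, mem[0x1f]=0x1e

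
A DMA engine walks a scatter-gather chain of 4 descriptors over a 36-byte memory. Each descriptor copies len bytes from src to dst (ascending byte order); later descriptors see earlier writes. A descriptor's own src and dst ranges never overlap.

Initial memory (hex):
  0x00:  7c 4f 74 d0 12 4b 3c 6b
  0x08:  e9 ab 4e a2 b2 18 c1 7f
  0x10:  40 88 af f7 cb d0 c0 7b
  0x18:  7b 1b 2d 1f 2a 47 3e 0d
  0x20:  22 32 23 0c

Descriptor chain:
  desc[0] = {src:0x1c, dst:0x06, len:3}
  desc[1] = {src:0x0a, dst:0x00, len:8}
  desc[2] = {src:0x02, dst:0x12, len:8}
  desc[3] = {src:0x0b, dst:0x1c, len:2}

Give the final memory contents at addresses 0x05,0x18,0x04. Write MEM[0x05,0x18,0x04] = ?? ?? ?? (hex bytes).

  after D0: wrote 3B at 0x06 = 2a473e
  after D1: wrote 8B at 0x00 = 4ea2b218c17f4088
  after D2: wrote 8B at 0x12 = b218c17f40883eab
  after D3: wrote 2B at 0x1c = a2b2
query mem[0x05]=0x7f, mem[0x18]=0x3e, mem[0x04]=0xc1

MEM[0x05,0x18,0x04] = 7f 3e c1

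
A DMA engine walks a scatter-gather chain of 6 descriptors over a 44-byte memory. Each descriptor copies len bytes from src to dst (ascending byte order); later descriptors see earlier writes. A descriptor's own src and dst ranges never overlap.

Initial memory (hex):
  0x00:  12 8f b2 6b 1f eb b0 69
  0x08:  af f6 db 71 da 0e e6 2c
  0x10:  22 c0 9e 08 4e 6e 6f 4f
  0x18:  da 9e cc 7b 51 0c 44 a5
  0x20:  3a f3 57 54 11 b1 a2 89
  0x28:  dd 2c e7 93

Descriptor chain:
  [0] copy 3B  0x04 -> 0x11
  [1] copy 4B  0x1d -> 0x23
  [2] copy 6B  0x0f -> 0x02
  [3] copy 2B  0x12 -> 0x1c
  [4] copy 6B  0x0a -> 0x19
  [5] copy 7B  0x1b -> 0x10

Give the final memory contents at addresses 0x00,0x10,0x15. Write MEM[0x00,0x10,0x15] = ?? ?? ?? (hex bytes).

MEM[0x00,0x10,0x15] = 12 da 3a

  after D0: wrote 3B at 0x11 = 1febb0
  after D1: wrote 4B at 0x23 = 0c44a53a
  after D2: wrote 6B at 0x02 = 2c221febb04e
  after D3: wrote 2B at 0x1c = ebb0
  after D4: wrote 6B at 0x19 = db71da0ee62c
  after D5: wrote 7B at 0x10 = da0ee62ca53af3
query mem[0x00]=0x12, mem[0x10]=0xda, mem[0x15]=0x3a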